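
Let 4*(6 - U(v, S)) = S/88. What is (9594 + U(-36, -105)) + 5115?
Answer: 5179785/352 ≈ 14715.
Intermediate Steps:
U(v, S) = 6 - S/352 (U(v, S) = 6 - S/(4*88) = 6 - S/352)
(9594 + U(-36, -105)) + 5115 = (9594 + (6 - 1/352*(-105))) + 5115 = (9594 + (6 + 105/352)) + 5115 = (9594 + 2217/352) + 5115 = 3379305/352 + 5115 = 5179785/352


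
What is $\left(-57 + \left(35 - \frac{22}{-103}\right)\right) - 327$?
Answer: $- \frac{35925}{103} \approx -348.79$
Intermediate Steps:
$\left(-57 + \left(35 - \frac{22}{-103}\right)\right) - 327 = \left(-57 + \left(35 - 22 \left(- \frac{1}{103}\right)\right)\right) - 327 = \left(-57 + \left(35 - - \frac{22}{103}\right)\right) - 327 = \left(-57 + \left(35 + \frac{22}{103}\right)\right) - 327 = \left(-57 + \frac{3627}{103}\right) - 327 = - \frac{2244}{103} - 327 = - \frac{35925}{103}$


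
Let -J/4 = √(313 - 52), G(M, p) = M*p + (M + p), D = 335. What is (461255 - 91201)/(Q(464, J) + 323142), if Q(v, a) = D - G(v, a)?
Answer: 39844084234/34478147523 - 229433480*√29/11492715841 ≈ 1.0481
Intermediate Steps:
G(M, p) = M + p + M*p
J = -12*√29 (J = -4*√(313 - 52) = -12*√29 ≈ -64.622)
Q(v, a) = 335 - a - v - a*v (Q(v, a) = 335 - (v + a + v*a) = 335 - (v + a + a*v) = 335 - (a + v + a*v) = 335 + (-a - v - a*v) = 335 - a - v - a*v)
(461255 - 91201)/(Q(464, J) + 323142) = (461255 - 91201)/((335 - (-12)*√29 - 1*464 - 1*(-12*√29)*464) + 323142) = 370054/((335 + 12*√29 - 464 + 5568*√29) + 323142) = 370054/((-129 + 5580*√29) + 323142) = 370054/(323013 + 5580*√29)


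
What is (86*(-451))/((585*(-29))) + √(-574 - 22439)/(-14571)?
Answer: 38786/16965 - I*√2557/4857 ≈ 2.2862 - 0.010411*I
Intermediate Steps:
(86*(-451))/((585*(-29))) + √(-574 - 22439)/(-14571) = -38786/(-16965) + √(-23013)*(-1/14571) = -38786*(-1/16965) + (3*I*√2557)*(-1/14571) = 38786/16965 - I*√2557/4857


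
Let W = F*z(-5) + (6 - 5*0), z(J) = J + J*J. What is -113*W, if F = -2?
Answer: 3842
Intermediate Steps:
z(J) = J + J²
W = -34 (W = -(-10)*(1 - 5) + (6 - 5*0) = -(-10)*(-4) + (6 + 0) = -2*20 + 6 = -40 + 6 = -34)
-113*W = -113*(-34) = 3842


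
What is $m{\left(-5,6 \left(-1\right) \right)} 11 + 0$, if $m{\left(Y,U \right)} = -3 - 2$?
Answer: $-55$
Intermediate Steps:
$m{\left(Y,U \right)} = -5$
$m{\left(-5,6 \left(-1\right) \right)} 11 + 0 = \left(-5\right) 11 + 0 = -55 + 0 = -55$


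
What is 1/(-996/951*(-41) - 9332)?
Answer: -317/2944632 ≈ -0.00010765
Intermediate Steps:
1/(-996/951*(-41) - 9332) = 1/(-996*1/951*(-41) - 9332) = 1/(-332/317*(-41) - 9332) = 1/(13612/317 - 9332) = 1/(-2944632/317) = -317/2944632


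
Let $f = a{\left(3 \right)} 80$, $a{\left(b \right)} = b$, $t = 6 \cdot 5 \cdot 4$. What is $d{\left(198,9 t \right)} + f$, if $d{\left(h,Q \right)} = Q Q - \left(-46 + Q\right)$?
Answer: $1165606$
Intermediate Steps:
$t = 120$ ($t = 30 \cdot 4 = 120$)
$d{\left(h,Q \right)} = 46 + Q^{2} - Q$ ($d{\left(h,Q \right)} = Q^{2} - \left(-46 + Q\right) = 46 + Q^{2} - Q$)
$f = 240$ ($f = 3 \cdot 80 = 240$)
$d{\left(198,9 t \right)} + f = \left(46 + \left(9 \cdot 120\right)^{2} - 9 \cdot 120\right) + 240 = \left(46 + 1080^{2} - 1080\right) + 240 = \left(46 + 1166400 - 1080\right) + 240 = 1165366 + 240 = 1165606$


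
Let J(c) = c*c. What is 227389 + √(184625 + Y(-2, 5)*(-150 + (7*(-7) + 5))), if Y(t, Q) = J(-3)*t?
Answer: 227389 + √188117 ≈ 2.2782e+5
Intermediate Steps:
J(c) = c²
Y(t, Q) = 9*t (Y(t, Q) = (-3)²*t = 9*t)
227389 + √(184625 + Y(-2, 5)*(-150 + (7*(-7) + 5))) = 227389 + √(184625 + (9*(-2))*(-150 + (7*(-7) + 5))) = 227389 + √(184625 - 18*(-150 + (-49 + 5))) = 227389 + √(184625 - 18*(-150 - 44)) = 227389 + √(184625 - 18*(-194)) = 227389 + √(184625 + 3492) = 227389 + √188117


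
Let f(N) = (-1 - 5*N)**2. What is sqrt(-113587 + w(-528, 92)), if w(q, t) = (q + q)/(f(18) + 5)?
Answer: I*sqrt(216628939563)/1381 ≈ 337.03*I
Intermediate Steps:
w(q, t) = q/4143 (w(q, t) = (q + q)/((1 + 5*18)**2 + 5) = (2*q)/((1 + 90)**2 + 5) = (2*q)/(91**2 + 5) = (2*q)/(8281 + 5) = (2*q)/8286 = (2*q)*(1/8286) = q/4143)
sqrt(-113587 + w(-528, 92)) = sqrt(-113587 + (1/4143)*(-528)) = sqrt(-113587 - 176/1381) = sqrt(-156863823/1381) = I*sqrt(216628939563)/1381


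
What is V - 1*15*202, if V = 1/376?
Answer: -1139279/376 ≈ -3030.0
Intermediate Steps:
V = 1/376 ≈ 0.0026596
V - 1*15*202 = 1/376 - 1*15*202 = 1/376 - 15*202 = 1/376 - 3030 = -1139279/376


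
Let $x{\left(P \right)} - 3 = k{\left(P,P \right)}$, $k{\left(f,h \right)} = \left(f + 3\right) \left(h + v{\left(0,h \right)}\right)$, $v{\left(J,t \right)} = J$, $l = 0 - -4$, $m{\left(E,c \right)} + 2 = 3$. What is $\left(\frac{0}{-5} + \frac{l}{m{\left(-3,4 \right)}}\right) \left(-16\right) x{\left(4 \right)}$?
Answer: $-1984$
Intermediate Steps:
$m{\left(E,c \right)} = 1$ ($m{\left(E,c \right)} = -2 + 3 = 1$)
$l = 4$ ($l = 0 + 4 = 4$)
$k{\left(f,h \right)} = h \left(3 + f\right)$ ($k{\left(f,h \right)} = \left(f + 3\right) \left(h + 0\right) = \left(3 + f\right) h = h \left(3 + f\right)$)
$x{\left(P \right)} = 3 + P \left(3 + P\right)$
$\left(\frac{0}{-5} + \frac{l}{m{\left(-3,4 \right)}}\right) \left(-16\right) x{\left(4 \right)} = \left(\frac{0}{-5} + \frac{4}{1}\right) \left(-16\right) \left(3 + 4^{2} + 3 \cdot 4\right) = \left(0 \left(- \frac{1}{5}\right) + 4 \cdot 1\right) \left(-16\right) \left(3 + 16 + 12\right) = \left(0 + 4\right) \left(-16\right) 31 = 4 \left(-16\right) 31 = \left(-64\right) 31 = -1984$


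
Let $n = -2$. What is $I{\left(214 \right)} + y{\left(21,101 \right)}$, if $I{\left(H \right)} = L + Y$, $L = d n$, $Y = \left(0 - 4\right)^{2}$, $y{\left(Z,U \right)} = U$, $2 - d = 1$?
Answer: $115$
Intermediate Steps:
$d = 1$ ($d = 2 - 1 = 1$)
$Y = 16$ ($Y = \left(-4\right)^{2} = 16$)
$L = -2$ ($L = 1 \left(-2\right) = -2$)
$I{\left(H \right)} = 14$ ($I{\left(H \right)} = -2 + 16 = 14$)
$I{\left(214 \right)} + y{\left(21,101 \right)} = 14 + 101 = 115$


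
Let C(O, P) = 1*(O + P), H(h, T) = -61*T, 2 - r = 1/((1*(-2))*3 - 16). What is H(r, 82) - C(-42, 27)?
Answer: -4987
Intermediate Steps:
r = 45/22 (r = 2 - 1/((1*(-2))*3 - 16) = 2 - 1/(-2*3 - 16) = 2 - 1/(-6 - 16) = 2 - 1/(-22) = 2 - 1*(-1/22) = 2 + 1/22 = 45/22 ≈ 2.0455)
C(O, P) = O + P
H(r, 82) - C(-42, 27) = -61*82 - (-42 + 27) = -5002 - 1*(-15) = -5002 + 15 = -4987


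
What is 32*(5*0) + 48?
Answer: 48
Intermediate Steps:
32*(5*0) + 48 = 32*0 + 48 = 0 + 48 = 48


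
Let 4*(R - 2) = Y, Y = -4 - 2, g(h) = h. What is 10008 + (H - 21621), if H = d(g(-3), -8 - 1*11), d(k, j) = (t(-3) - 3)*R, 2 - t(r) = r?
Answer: -11612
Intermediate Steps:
t(r) = 2 - r
Y = -6
R = ½ (R = 2 + (¼)*(-6) = 2 - 3/2 = ½ ≈ 0.50000)
d(k, j) = 1 (d(k, j) = ((2 - 1*(-3)) - 3)*(½) = ((2 + 3) - 3)*(½) = (5 - 3)*(½) = 2*(½) = 1)
H = 1
10008 + (H - 21621) = 10008 + (1 - 21621) = 10008 - 21620 = -11612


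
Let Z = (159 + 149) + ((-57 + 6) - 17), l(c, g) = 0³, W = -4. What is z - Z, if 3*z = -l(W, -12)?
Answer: -240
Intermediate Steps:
l(c, g) = 0
z = 0 (z = (-1*0)/3 = (⅓)*0 = 0)
Z = 240 (Z = 308 + (-51 - 17) = 308 - 68 = 240)
z - Z = 0 - 1*240 = 0 - 240 = -240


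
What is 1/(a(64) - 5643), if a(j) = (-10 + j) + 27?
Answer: -1/5562 ≈ -0.00017979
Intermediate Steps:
a(j) = 17 + j
1/(a(64) - 5643) = 1/((17 + 64) - 5643) = 1/(81 - 5643) = 1/(-5562) = -1/5562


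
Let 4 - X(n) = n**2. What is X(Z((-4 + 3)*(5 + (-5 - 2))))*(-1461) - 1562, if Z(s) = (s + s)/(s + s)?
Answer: -5945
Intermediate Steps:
Z(s) = 1 (Z(s) = (2*s)/((2*s)) = (2*s)*(1/(2*s)) = 1)
X(n) = 4 - n**2
X(Z((-4 + 3)*(5 + (-5 - 2))))*(-1461) - 1562 = (4 - 1*1**2)*(-1461) - 1562 = (4 - 1*1)*(-1461) - 1562 = (4 - 1)*(-1461) - 1562 = 3*(-1461) - 1562 = -4383 - 1562 = -5945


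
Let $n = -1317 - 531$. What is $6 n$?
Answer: $-11088$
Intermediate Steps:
$n = -1848$
$6 n = 6 \left(-1848\right) = -11088$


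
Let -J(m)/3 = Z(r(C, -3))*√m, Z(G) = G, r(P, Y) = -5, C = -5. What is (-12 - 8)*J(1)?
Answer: -300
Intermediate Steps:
J(m) = 15*√m (J(m) = -(-15)*√m = 15*√m)
(-12 - 8)*J(1) = (-12 - 8)*(15*√1) = -300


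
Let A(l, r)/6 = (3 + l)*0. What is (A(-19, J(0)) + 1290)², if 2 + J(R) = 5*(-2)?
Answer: 1664100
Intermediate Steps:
J(R) = -12 (J(R) = -2 + 5*(-2) = -2 - 10 = -12)
A(l, r) = 0 (A(l, r) = 6*((3 + l)*0) = 6*0 = 0)
(A(-19, J(0)) + 1290)² = (0 + 1290)² = 1290² = 1664100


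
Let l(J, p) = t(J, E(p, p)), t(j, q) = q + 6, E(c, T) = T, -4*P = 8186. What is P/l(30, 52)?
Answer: -4093/116 ≈ -35.284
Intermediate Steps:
P = -4093/2 (P = -¼*8186 = -4093/2 ≈ -2046.5)
t(j, q) = 6 + q
l(J, p) = 6 + p
P/l(30, 52) = -4093/(2*(6 + 52)) = -4093/2/58 = -4093/2*1/58 = -4093/116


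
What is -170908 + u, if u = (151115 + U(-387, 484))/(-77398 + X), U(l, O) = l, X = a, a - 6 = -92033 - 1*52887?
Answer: -4749381253/27789 ≈ -1.7091e+5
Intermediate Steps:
a = -144914 (a = 6 + (-92033 - 1*52887) = 6 + (-92033 - 52887) = 6 - 144920 = -144914)
X = -144914
u = -18841/27789 (u = (151115 - 387)/(-77398 - 144914) = 150728/(-222312) = 150728*(-1/222312) = -18841/27789 ≈ -0.67800)
-170908 + u = -170908 - 18841/27789 = -4749381253/27789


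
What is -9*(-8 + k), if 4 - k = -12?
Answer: -72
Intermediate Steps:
k = 16 (k = 4 - 1*(-12) = 4 + 12 = 16)
-9*(-8 + k) = -9*(-8 + 16) = -9*8 = -72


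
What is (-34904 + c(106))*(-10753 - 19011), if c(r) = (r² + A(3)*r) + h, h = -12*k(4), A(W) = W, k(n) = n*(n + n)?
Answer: 706418776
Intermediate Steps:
k(n) = 2*n² (k(n) = n*(2*n) = 2*n²)
h = -384 (h = -24*4² = -24*16 = -12*32 = -384)
c(r) = -384 + r² + 3*r (c(r) = (r² + 3*r) - 384 = -384 + r² + 3*r)
(-34904 + c(106))*(-10753 - 19011) = (-34904 + (-384 + 106² + 3*106))*(-10753 - 19011) = (-34904 + (-384 + 11236 + 318))*(-29764) = (-34904 + 11170)*(-29764) = -23734*(-29764) = 706418776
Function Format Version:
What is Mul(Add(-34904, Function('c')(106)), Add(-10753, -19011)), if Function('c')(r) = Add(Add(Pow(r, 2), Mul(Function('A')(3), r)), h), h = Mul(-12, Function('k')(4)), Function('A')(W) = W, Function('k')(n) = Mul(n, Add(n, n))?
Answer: 706418776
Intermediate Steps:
Function('k')(n) = Mul(2, Pow(n, 2)) (Function('k')(n) = Mul(n, Mul(2, n)) = Mul(2, Pow(n, 2)))
h = -384 (h = Mul(-12, Mul(2, Pow(4, 2))) = Mul(-12, Mul(2, 16)) = Mul(-12, 32) = -384)
Function('c')(r) = Add(-384, Pow(r, 2), Mul(3, r)) (Function('c')(r) = Add(Add(Pow(r, 2), Mul(3, r)), -384) = Add(-384, Pow(r, 2), Mul(3, r)))
Mul(Add(-34904, Function('c')(106)), Add(-10753, -19011)) = Mul(Add(-34904, Add(-384, Pow(106, 2), Mul(3, 106))), Add(-10753, -19011)) = Mul(Add(-34904, Add(-384, 11236, 318)), -29764) = Mul(Add(-34904, 11170), -29764) = Mul(-23734, -29764) = 706418776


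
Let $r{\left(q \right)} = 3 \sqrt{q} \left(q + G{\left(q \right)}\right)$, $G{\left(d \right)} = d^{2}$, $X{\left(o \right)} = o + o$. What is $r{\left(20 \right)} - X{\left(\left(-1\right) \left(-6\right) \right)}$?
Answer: $-12 + 2520 \sqrt{5} \approx 5622.9$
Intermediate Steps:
$X{\left(o \right)} = 2 o$
$r{\left(q \right)} = 3 \sqrt{q} \left(q + q^{2}\right)$
$r{\left(20 \right)} - X{\left(\left(-1\right) \left(-6\right) \right)} = 3 \cdot 20^{\frac{3}{2}} \left(1 + 20\right) - 2 \left(\left(-1\right) \left(-6\right)\right) = 3 \cdot 40 \sqrt{5} \cdot 21 - 2 \cdot 6 = 2520 \sqrt{5} - 12 = -12 + 2520 \sqrt{5}$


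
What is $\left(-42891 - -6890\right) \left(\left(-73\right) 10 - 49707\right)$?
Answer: $1815782437$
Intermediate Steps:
$\left(-42891 - -6890\right) \left(\left(-73\right) 10 - 49707\right) = \left(-42891 + 6890\right) \left(-730 - 49707\right) = \left(-36001\right) \left(-50437\right) = 1815782437$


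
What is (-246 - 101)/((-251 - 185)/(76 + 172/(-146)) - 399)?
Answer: 947657/1105583 ≈ 0.85716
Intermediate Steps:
(-246 - 101)/((-251 - 185)/(76 + 172/(-146)) - 399) = -347/(-436/(76 + 172*(-1/146)) - 399) = -347/(-436/(76 - 86/73) - 399) = -347/(-436/5462/73 - 399) = -347/(-436*73/5462 - 399) = -347/(-15914/2731 - 399) = -347/(-1105583/2731) = -347*(-2731/1105583) = 947657/1105583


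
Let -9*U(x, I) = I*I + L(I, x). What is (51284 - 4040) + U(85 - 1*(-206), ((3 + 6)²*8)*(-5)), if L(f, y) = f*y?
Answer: -1014396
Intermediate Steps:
U(x, I) = -I²/9 - I*x/9 (U(x, I) = -(I*I + I*x)/9 = -(I² + I*x)/9 = -I²/9 - I*x/9)
(51284 - 4040) + U(85 - 1*(-206), ((3 + 6)²*8)*(-5)) = (51284 - 4040) + (((3 + 6)²*8)*(-5))*(-(3 + 6)²*8*(-5) - (85 - 1*(-206)))/9 = 47244 + ((9²*8)*(-5))*(-9²*8*(-5) - (85 + 206))/9 = 47244 + ((81*8)*(-5))*(-81*8*(-5) - 1*291)/9 = 47244 + (648*(-5))*(-648*(-5) - 291)/9 = 47244 + (⅑)*(-3240)*(-1*(-3240) - 291) = 47244 + (⅑)*(-3240)*(3240 - 291) = 47244 + (⅑)*(-3240)*2949 = 47244 - 1061640 = -1014396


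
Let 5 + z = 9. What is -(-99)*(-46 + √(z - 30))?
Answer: -4554 + 99*I*√26 ≈ -4554.0 + 504.8*I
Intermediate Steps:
z = 4 (z = -5 + 9 = 4)
-(-99)*(-46 + √(z - 30)) = -(-99)*(-46 + √(4 - 30)) = -(-99)*(-46 + √(-26)) = -(-99)*(-46 + I*√26) = -(4554 - 99*I*√26) = -4554 + 99*I*√26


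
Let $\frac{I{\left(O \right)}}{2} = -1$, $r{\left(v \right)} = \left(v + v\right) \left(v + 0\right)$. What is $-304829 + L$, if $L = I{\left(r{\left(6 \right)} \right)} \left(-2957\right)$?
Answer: $-298915$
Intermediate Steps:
$r{\left(v \right)} = 2 v^{2}$ ($r{\left(v \right)} = 2 v v = 2 v^{2}$)
$I{\left(O \right)} = -2$ ($I{\left(O \right)} = 2 \left(-1\right) = -2$)
$L = 5914$ ($L = \left(-2\right) \left(-2957\right) = 5914$)
$-304829 + L = -304829 + 5914 = -298915$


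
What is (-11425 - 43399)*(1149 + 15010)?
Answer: -885901016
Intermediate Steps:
(-11425 - 43399)*(1149 + 15010) = -54824*16159 = -885901016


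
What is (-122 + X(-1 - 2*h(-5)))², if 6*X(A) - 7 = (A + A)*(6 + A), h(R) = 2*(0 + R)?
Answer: 5625/4 ≈ 1406.3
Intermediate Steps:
h(R) = 2*R
X(A) = 7/6 + A*(6 + A)/3 (X(A) = 7/6 + ((A + A)*(6 + A))/6 = 7/6 + ((2*A)*(6 + A))/6 = 7/6 + (2*A*(6 + A))/6 = 7/6 + A*(6 + A)/3)
(-122 + X(-1 - 2*h(-5)))² = (-122 + (7/6 + 2*(-1 - 4*(-5)) + (-1 - 4*(-5))²/3))² = (-122 + (7/6 + 2*(-1 - 2*(-10)) + (-1 - 2*(-10))²/3))² = (-122 + (7/6 + 2*(-1 + 20) + (-1 + 20)²/3))² = (-122 + (7/6 + 2*19 + (⅓)*19²))² = (-122 + (7/6 + 38 + (⅓)*361))² = (-122 + (7/6 + 38 + 361/3))² = (-122 + 319/2)² = (75/2)² = 5625/4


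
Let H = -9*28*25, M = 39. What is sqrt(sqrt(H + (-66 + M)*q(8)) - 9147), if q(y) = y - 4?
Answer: sqrt(-9147 + 6*I*sqrt(178)) ≈ 0.4185 + 95.641*I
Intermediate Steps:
q(y) = -4 + y
H = -6300 (H = -252*25 = -6300)
sqrt(sqrt(H + (-66 + M)*q(8)) - 9147) = sqrt(sqrt(-6300 + (-66 + 39)*(-4 + 8)) - 9147) = sqrt(sqrt(-6300 - 27*4) - 9147) = sqrt(sqrt(-6300 - 108) - 9147) = sqrt(sqrt(-6408) - 9147) = sqrt(6*I*sqrt(178) - 9147) = sqrt(-9147 + 6*I*sqrt(178))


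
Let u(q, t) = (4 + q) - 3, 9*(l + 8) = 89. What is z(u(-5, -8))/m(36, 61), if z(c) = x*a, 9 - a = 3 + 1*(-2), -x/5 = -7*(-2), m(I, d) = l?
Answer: -5040/17 ≈ -296.47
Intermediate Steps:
l = 17/9 (l = -8 + (1/9)*89 = -8 + 89/9 = 17/9 ≈ 1.8889)
m(I, d) = 17/9
x = -70 (x = -(-35)*(-2) = -5*14 = -70)
a = 8 (a = 9 - (3 + 1*(-2)) = 9 - (3 - 2) = 9 - 1*1 = 9 - 1 = 8)
u(q, t) = 1 + q
z(c) = -560 (z(c) = -70*8 = -560)
z(u(-5, -8))/m(36, 61) = -560/17/9 = -560*9/17 = -5040/17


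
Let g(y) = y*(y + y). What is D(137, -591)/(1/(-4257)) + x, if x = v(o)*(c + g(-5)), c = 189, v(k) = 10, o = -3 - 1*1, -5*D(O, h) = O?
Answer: 595159/5 ≈ 1.1903e+5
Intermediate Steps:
D(O, h) = -O/5
o = -4 (o = -3 - 1 = -4)
g(y) = 2*y**2 (g(y) = y*(2*y) = 2*y**2)
x = 2390 (x = 10*(189 + 2*(-5)**2) = 10*(189 + 2*25) = 10*(189 + 50) = 10*239 = 2390)
D(137, -591)/(1/(-4257)) + x = (-1/5*137)/(1/(-4257)) + 2390 = -137/(5*(-1/4257)) + 2390 = -137/5*(-4257) + 2390 = 583209/5 + 2390 = 595159/5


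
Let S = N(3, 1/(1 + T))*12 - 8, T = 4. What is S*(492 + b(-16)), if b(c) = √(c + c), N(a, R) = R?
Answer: -13776/5 - 112*I*√2/5 ≈ -2755.2 - 31.678*I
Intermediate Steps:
b(c) = √2*√c (b(c) = √(2*c) = √2*√c)
S = -28/5 (S = 12/(1 + 4) - 8 = 12/5 - 8 = -28/5 ≈ -5.6000)
S*(492 + b(-16)) = -28*(492 + √2*√(-16))/5 = -28*(492 + √2*(4*I))/5 = -28*(492 + 4*I*√2)/5 = -13776/5 - 112*I*√2/5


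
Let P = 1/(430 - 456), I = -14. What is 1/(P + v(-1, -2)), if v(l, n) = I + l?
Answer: -26/391 ≈ -0.066496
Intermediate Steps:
v(l, n) = -14 + l
P = -1/26 (P = 1/(-26) = -1/26 ≈ -0.038462)
1/(P + v(-1, -2)) = 1/(-1/26 + (-14 - 1)) = 1/(-1/26 - 15) = 1/(-391/26) = -26/391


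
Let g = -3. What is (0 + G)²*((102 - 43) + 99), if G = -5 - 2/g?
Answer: 26702/9 ≈ 2966.9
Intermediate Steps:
G = -13/3 (G = -5 - 2/(-3) = -5 - 2*(-1)/3 = -5 - 1*(-⅔) = -5 + ⅔ = -13/3 ≈ -4.3333)
(0 + G)²*((102 - 43) + 99) = (0 - 13/3)²*((102 - 43) + 99) = (-13/3)²*(59 + 99) = (169/9)*158 = 26702/9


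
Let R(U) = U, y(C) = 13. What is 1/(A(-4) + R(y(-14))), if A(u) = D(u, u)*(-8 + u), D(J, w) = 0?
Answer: 1/13 ≈ 0.076923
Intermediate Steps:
A(u) = 0 (A(u) = 0*(-8 + u) = 0)
1/(A(-4) + R(y(-14))) = 1/(0 + 13) = 1/13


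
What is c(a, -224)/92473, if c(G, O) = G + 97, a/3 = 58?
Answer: 271/92473 ≈ 0.0029306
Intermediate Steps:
a = 174 (a = 3*58 = 174)
c(G, O) = 97 + G
c(a, -224)/92473 = (97 + 174)/92473 = 271*(1/92473) = 271/92473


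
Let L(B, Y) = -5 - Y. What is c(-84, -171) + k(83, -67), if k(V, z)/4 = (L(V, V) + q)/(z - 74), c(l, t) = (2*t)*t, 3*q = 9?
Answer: 8246302/141 ≈ 58484.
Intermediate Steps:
q = 3 (q = (1/3)*9 = 3)
c(l, t) = 2*t**2
k(V, z) = 4*(-2 - V)/(-74 + z) (k(V, z) = 4*(((-5 - V) + 3)/(z - 74)) = 4*((-2 - V)/(-74 + z)) = 4*(-2 - V)/(-74 + z))
c(-84, -171) + k(83, -67) = 2*(-171)**2 + 4*(-2 - 1*83)/(-74 - 67) = 2*29241 + 4*(-2 - 83)/(-141) = 58482 + 4*(-1/141)*(-85) = 58482 + 340/141 = 8246302/141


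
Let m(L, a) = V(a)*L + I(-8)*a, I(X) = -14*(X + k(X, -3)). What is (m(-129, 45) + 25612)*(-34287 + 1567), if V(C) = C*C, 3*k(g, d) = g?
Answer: 7489378960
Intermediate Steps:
k(g, d) = g/3
I(X) = -56*X/3 (I(X) = -14*(X + X/3) = -56*X/3)
V(C) = C**2
m(L, a) = 448*a/3 + L*a**2 (m(L, a) = a**2*L + (-56/3*(-8))*a = L*a**2 + 448*a/3 = 448*a/3 + L*a**2)
(m(-129, 45) + 25612)*(-34287 + 1567) = ((1/3)*45*(448 + 3*(-129)*45) + 25612)*(-34287 + 1567) = ((1/3)*45*(448 - 17415) + 25612)*(-32720) = ((1/3)*45*(-16967) + 25612)*(-32720) = (-254505 + 25612)*(-32720) = -228893*(-32720) = 7489378960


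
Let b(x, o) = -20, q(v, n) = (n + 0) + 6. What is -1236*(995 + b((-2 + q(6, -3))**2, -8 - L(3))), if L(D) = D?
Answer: -1205100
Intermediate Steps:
q(v, n) = 6 + n (q(v, n) = n + 6 = 6 + n)
-1236*(995 + b((-2 + q(6, -3))**2, -8 - L(3))) = -1236*(995 - 20) = -1236*975 = -1205100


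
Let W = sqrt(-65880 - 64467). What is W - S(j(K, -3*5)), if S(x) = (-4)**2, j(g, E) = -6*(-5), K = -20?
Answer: -16 + 3*I*sqrt(14483) ≈ -16.0 + 361.04*I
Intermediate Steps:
j(g, E) = 30
S(x) = 16
W = 3*I*sqrt(14483) (W = sqrt(-130347) = 3*I*sqrt(14483) ≈ 361.04*I)
W - S(j(K, -3*5)) = 3*I*sqrt(14483) - 1*16 = 3*I*sqrt(14483) - 16 = -16 + 3*I*sqrt(14483)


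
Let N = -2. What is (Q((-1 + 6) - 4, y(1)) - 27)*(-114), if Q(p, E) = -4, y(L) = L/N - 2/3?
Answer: 3534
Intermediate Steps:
y(L) = -2/3 - L/2 (y(L) = L/(-2) - 2/3 = L*(-1/2) - 2*1/3 = -L/2 - 2/3 = -2/3 - L/2)
(Q((-1 + 6) - 4, y(1)) - 27)*(-114) = (-4 - 27)*(-114) = -31*(-114) = 3534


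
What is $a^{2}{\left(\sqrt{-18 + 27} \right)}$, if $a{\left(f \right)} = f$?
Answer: $9$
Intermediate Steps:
$a^{2}{\left(\sqrt{-18 + 27} \right)} = \left(\sqrt{-18 + 27}\right)^{2} = \left(\sqrt{9}\right)^{2} = 3^{2} = 9$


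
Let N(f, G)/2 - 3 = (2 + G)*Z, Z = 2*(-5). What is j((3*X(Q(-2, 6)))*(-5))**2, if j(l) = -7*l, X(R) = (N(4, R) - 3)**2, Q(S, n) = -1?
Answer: 920819025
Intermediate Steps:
Z = -10
N(f, G) = -34 - 20*G (N(f, G) = 6 + 2*((2 + G)*(-10)) = 6 + 2*(-20 - 10*G) = 6 + (-40 - 20*G) = -34 - 20*G)
X(R) = (-37 - 20*R)**2 (X(R) = ((-34 - 20*R) - 3)**2 = (-37 - 20*R)**2)
j((3*X(Q(-2, 6)))*(-5))**2 = (-7*3*(37 + 20*(-1))**2*(-5))**2 = (-7*3*(37 - 20)**2*(-5))**2 = (-7*3*17**2*(-5))**2 = (-7*3*289*(-5))**2 = (-6069*(-5))**2 = (-7*(-4335))**2 = 30345**2 = 920819025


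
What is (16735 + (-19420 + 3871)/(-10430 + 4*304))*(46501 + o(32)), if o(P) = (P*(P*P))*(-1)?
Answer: 2117791184987/9214 ≈ 2.2984e+8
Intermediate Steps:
o(P) = -P³ (o(P) = (P*P²)*(-1) = P³*(-1) = -P³)
(16735 + (-19420 + 3871)/(-10430 + 4*304))*(46501 + o(32)) = (16735 + (-19420 + 3871)/(-10430 + 4*304))*(46501 - 1*32³) = (16735 - 15549/(-10430 + 1216))*(46501 - 1*32768) = (16735 - 15549/(-9214))*(46501 - 32768) = (16735 - 15549*(-1/9214))*13733 = (16735 + 15549/9214)*13733 = (154211839/9214)*13733 = 2117791184987/9214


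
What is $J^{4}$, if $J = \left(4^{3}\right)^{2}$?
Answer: $281474976710656$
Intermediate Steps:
$J = 4096$ ($J = 64^{2} = 4096$)
$J^{4} = 4096^{4} = 281474976710656$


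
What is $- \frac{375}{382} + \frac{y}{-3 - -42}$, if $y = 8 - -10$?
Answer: $- \frac{2583}{4966} \approx -0.52014$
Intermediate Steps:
$y = 18$ ($y = 8 + 10 = 18$)
$- \frac{375}{382} + \frac{y}{-3 - -42} = - \frac{375}{382} + \frac{18}{-3 - -42} = \left(-375\right) \frac{1}{382} + \frac{18}{-3 + 42} = - \frac{375}{382} + \frac{18}{39} = - \frac{375}{382} + 18 \cdot \frac{1}{39} = - \frac{375}{382} + \frac{6}{13} = - \frac{2583}{4966}$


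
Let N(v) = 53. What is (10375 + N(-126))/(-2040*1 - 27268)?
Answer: -2607/7327 ≈ -0.35581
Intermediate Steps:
(10375 + N(-126))/(-2040*1 - 27268) = (10375 + 53)/(-2040*1 - 27268) = 10428/(-2040 - 27268) = 10428/(-29308) = 10428*(-1/29308) = -2607/7327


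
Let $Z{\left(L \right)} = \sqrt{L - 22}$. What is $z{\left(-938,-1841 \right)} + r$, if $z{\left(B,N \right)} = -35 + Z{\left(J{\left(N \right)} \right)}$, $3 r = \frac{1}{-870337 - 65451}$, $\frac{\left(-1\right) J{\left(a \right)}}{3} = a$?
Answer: $- \frac{98257741}{2807364} + \sqrt{5501} \approx 39.169$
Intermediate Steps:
$J{\left(a \right)} = - 3 a$
$Z{\left(L \right)} = \sqrt{-22 + L}$
$r = - \frac{1}{2807364}$ ($r = \frac{1}{3 \left(-870337 - 65451\right)} = \frac{1}{3 \left(-935788\right)} = \frac{1}{3} \left(- \frac{1}{935788}\right) = - \frac{1}{2807364} \approx -3.5621 \cdot 10^{-7}$)
$z{\left(B,N \right)} = -35 + \sqrt{-22 - 3 N}$
$z{\left(-938,-1841 \right)} + r = \left(-35 + \sqrt{-22 - -5523}\right) - \frac{1}{2807364} = \left(-35 + \sqrt{-22 + 5523}\right) - \frac{1}{2807364} = \left(-35 + \sqrt{5501}\right) - \frac{1}{2807364} = - \frac{98257741}{2807364} + \sqrt{5501}$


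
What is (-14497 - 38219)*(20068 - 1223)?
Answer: -993433020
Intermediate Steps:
(-14497 - 38219)*(20068 - 1223) = -52716*18845 = -993433020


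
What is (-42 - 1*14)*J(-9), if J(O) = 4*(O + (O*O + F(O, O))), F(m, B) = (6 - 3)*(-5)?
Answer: -12768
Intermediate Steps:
F(m, B) = -15 (F(m, B) = 3*(-5) = -15)
J(O) = -60 + 4*O + 4*O² (J(O) = 4*(O + (O*O - 15)) = 4*(O + (O² - 15)) = 4*(O + (-15 + O²)) = 4*(-15 + O + O²) = -60 + 4*O + 4*O²)
(-42 - 1*14)*J(-9) = (-42 - 1*14)*(-60 + 4*(-9) + 4*(-9)²) = (-42 - 14)*(-60 - 36 + 4*81) = -56*(-60 - 36 + 324) = -56*228 = -12768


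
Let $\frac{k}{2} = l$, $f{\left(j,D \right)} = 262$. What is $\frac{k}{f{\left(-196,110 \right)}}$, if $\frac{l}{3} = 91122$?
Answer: $\frac{273366}{131} \approx 2086.8$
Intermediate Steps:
$l = 273366$ ($l = 3 \cdot 91122 = 273366$)
$k = 546732$ ($k = 2 \cdot 273366 = 546732$)
$\frac{k}{f{\left(-196,110 \right)}} = \frac{546732}{262} = 546732 \cdot \frac{1}{262} = \frac{273366}{131}$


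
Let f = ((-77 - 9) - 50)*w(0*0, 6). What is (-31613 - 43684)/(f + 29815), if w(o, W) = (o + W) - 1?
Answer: -75297/29135 ≈ -2.5844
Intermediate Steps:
w(o, W) = -1 + W + o (w(o, W) = (W + o) - 1 = -1 + W + o)
f = -680 (f = ((-77 - 9) - 50)*(-1 + 6 + 0*0) = (-86 - 50)*(-1 + 6 + 0) = -136*5 = -680)
(-31613 - 43684)/(f + 29815) = (-31613 - 43684)/(-680 + 29815) = -75297/29135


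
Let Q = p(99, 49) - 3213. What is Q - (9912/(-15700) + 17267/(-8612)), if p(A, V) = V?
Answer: -106860730889/33802100 ≈ -3161.4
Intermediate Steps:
Q = -3164 (Q = 49 - 3213 = -3164)
Q - (9912/(-15700) + 17267/(-8612)) = -3164 - (9912/(-15700) + 17267/(-8612)) = -3164 - (9912*(-1/15700) + 17267*(-1/8612)) = -3164 - (-2478/3925 - 17267/8612) = -3164 - 1*(-89113511/33802100) = -3164 + 89113511/33802100 = -106860730889/33802100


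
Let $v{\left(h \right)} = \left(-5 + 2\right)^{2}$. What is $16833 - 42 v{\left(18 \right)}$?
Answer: $16455$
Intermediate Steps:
$v{\left(h \right)} = 9$ ($v{\left(h \right)} = \left(-3\right)^{2} = 9$)
$16833 - 42 v{\left(18 \right)} = 16833 - 42 \cdot 9 = 16833 - 378 = 16455$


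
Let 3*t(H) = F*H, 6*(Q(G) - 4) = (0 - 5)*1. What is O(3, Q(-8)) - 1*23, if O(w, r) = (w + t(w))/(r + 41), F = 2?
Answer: -1213/53 ≈ -22.887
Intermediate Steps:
Q(G) = 19/6 (Q(G) = 4 + ((0 - 5)*1)/6 = 4 + (-5*1)/6 = 4 + (⅙)*(-5) = 4 - ⅚ = 19/6)
t(H) = 2*H/3 (t(H) = (2*H)/3 = 2*H/3)
O(w, r) = 5*w/(3*(41 + r)) (O(w, r) = (w + 2*w/3)/(r + 41) = (5*w/3)/(41 + r) = 5*w/(3*(41 + r)))
O(3, Q(-8)) - 1*23 = (5/3)*3/(41 + 19/6) - 1*23 = (5/3)*3/(265/6) - 23 = (5/3)*3*(6/265) - 23 = 6/53 - 23 = -1213/53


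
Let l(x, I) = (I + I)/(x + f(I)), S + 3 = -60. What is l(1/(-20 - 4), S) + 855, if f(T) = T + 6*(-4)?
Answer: 1789119/2089 ≈ 856.45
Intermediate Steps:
S = -63 (S = -3 - 60 = -63)
f(T) = -24 + T (f(T) = T - 24 = -24 + T)
l(x, I) = 2*I/(-24 + I + x) (l(x, I) = (I + I)/(x + (-24 + I)) = (2*I)/(-24 + I + x) = 2*I/(-24 + I + x))
l(1/(-20 - 4), S) + 855 = 2*(-63)/(-24 - 63 + 1/(-20 - 4)) + 855 = 2*(-63)/(-24 - 63 + 1/(-24)) + 855 = 2*(-63)/(-24 - 63 - 1/24) + 855 = 2*(-63)/(-2089/24) + 855 = 2*(-63)*(-24/2089) + 855 = 3024/2089 + 855 = 1789119/2089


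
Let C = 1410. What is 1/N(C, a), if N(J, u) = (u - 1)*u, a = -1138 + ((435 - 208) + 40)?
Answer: 1/759512 ≈ 1.3166e-6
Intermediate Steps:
a = -871 (a = -1138 + (227 + 40) = -1138 + 267 = -871)
N(J, u) = u*(-1 + u) (N(J, u) = (-1 + u)*u = u*(-1 + u))
1/N(C, a) = 1/(-871*(-1 - 871)) = 1/(-871*(-872)) = 1/759512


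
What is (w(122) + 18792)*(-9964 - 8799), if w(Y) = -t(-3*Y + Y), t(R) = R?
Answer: -357172468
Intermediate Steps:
w(Y) = 2*Y (w(Y) = -(-3*Y + Y) = -(-2)*Y = 2*Y)
(w(122) + 18792)*(-9964 - 8799) = (2*122 + 18792)*(-9964 - 8799) = (244 + 18792)*(-18763) = 19036*(-18763) = -357172468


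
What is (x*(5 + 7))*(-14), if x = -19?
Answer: 3192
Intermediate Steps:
(x*(5 + 7))*(-14) = -19*(5 + 7)*(-14) = -19*12*(-14) = -228*(-14) = 3192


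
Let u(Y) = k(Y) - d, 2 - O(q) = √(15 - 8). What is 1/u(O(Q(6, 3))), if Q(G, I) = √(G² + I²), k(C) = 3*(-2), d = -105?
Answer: 1/99 ≈ 0.010101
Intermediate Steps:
k(C) = -6
O(q) = 2 - √7 (O(q) = 2 - √(15 - 8) = 2 - √7)
u(Y) = 99 (u(Y) = -6 - 1*(-105) = -6 + 105 = 99)
1/u(O(Q(6, 3))) = 1/99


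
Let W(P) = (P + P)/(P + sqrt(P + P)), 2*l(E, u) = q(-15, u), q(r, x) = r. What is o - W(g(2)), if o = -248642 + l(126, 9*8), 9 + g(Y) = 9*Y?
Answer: -3481129/14 + 6*sqrt(2)/7 ≈ -2.4865e+5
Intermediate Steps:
l(E, u) = -15/2 (l(E, u) = (1/2)*(-15) = -15/2)
g(Y) = -9 + 9*Y
W(P) = 2*P/(P + sqrt(2)*sqrt(P)) (W(P) = (2*P)/(P + sqrt(2*P)) = (2*P)/(P + sqrt(2)*sqrt(P)) = 2*P/(P + sqrt(2)*sqrt(P)))
o = -497299/2 (o = -248642 - 15/2 = -497299/2 ≈ -2.4865e+5)
o - W(g(2)) = -497299/2 - 2*(-9 + 9*2)/((-9 + 9*2) + sqrt(2)*sqrt(-9 + 9*2)) = -497299/2 - 2*(-9 + 18)/((-9 + 18) + sqrt(2)*sqrt(-9 + 18)) = -497299/2 - 2*9/(9 + sqrt(2)*sqrt(9)) = -497299/2 - 2*9/(9 + sqrt(2)*3) = -497299/2 - 2*9/(9 + 3*sqrt(2)) = -497299/2 - 18/(9 + 3*sqrt(2))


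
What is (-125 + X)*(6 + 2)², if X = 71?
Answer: -3456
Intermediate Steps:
(-125 + X)*(6 + 2)² = (-125 + 71)*(6 + 2)² = -54*8² = -54*64 = -3456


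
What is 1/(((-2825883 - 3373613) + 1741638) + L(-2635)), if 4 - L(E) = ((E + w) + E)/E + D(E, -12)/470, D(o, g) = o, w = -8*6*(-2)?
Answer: -247690/1104164954971 ≈ -2.2432e-7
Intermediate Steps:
w = 96 (w = -48*(-2) = 96)
L(E) = 4 - E/470 - (96 + 2*E)/E (L(E) = 4 - (((E + 96) + E)/E + E/470) = 4 - (((96 + E) + E)/E + E*(1/470)) = 4 - ((96 + 2*E)/E + E/470) = 4 - (E/470 + (96 + 2*E)/E) = 4 + (-E/470 - (96 + 2*E)/E) = 4 - E/470 - (96 + 2*E)/E)
1/(((-2825883 - 3373613) + 1741638) + L(-2635)) = 1/(((-2825883 - 3373613) + 1741638) + (2 - 96/(-2635) - 1/470*(-2635))) = 1/((-6199496 + 1741638) + (2 - 96*(-1/2635) + 527/94)) = 1/(-4457858 + (2 + 96/2635 + 527/94)) = 1/(-4457858 + 1893049/247690) = 1/(-1104164954971/247690) = -247690/1104164954971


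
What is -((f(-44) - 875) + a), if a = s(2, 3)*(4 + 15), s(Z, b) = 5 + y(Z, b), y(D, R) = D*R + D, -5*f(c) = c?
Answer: 3096/5 ≈ 619.20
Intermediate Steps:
f(c) = -c/5
y(D, R) = D + D*R
s(Z, b) = 5 + Z*(1 + b)
a = 247 (a = (5 + 2*(1 + 3))*(4 + 15) = (5 + 2*4)*19 = (5 + 8)*19 = 13*19 = 247)
-((f(-44) - 875) + a) = -((-1/5*(-44) - 875) + 247) = -((44/5 - 875) + 247) = -(-4331/5 + 247) = -1*(-3096/5) = 3096/5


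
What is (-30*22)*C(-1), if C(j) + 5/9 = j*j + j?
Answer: 1100/3 ≈ 366.67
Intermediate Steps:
C(j) = -5/9 + j + j² (C(j) = -5/9 + (j*j + j) = -5/9 + (j² + j) = -5/9 + (j + j²) = -5/9 + j + j²)
(-30*22)*C(-1) = (-30*22)*(-5/9 - 1 + (-1)²) = -660*(-5/9 - 1 + 1) = -660*(-5/9) = 1100/3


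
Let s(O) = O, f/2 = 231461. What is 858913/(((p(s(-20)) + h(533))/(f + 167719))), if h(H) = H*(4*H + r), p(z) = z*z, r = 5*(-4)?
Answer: 541665753233/1126096 ≈ 4.8101e+5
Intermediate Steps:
f = 462922 (f = 2*231461 = 462922)
r = -20
p(z) = z²
h(H) = H*(-20 + 4*H) (h(H) = H*(4*H - 20) = H*(-20 + 4*H))
858913/(((p(s(-20)) + h(533))/(f + 167719))) = 858913/((((-20)² + 4*533*(-5 + 533))/(462922 + 167719))) = 858913/(((400 + 4*533*528)/630641)) = 858913/(((400 + 1125696)*(1/630641))) = 858913/((1126096*(1/630641))) = 858913/(1126096/630641) = 858913*(630641/1126096) = 541665753233/1126096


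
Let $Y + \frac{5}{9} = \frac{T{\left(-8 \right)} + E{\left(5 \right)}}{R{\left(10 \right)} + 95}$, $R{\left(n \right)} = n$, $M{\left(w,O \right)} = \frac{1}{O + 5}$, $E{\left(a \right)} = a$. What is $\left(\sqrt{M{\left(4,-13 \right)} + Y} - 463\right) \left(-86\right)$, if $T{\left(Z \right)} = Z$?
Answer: $39818 - \frac{43 i \sqrt{125090}}{210} \approx 39818.0 - 72.42 i$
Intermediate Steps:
$M{\left(w,O \right)} = \frac{1}{5 + O}$
$Y = - \frac{184}{315}$ ($Y = - \frac{5}{9} + \frac{-8 + 5}{10 + 95} = - \frac{5}{9} - \frac{3}{105} = - \frac{5}{9} - \frac{1}{35} = - \frac{184}{315} \approx -0.58413$)
$\left(\sqrt{M{\left(4,-13 \right)} + Y} - 463\right) \left(-86\right) = \left(\sqrt{\frac{1}{5 - 13} - \frac{184}{315}} - 463\right) \left(-86\right) = \left(\sqrt{\frac{1}{-8} - \frac{184}{315}} - 463\right) \left(-86\right) = \left(\sqrt{- \frac{1}{8} - \frac{184}{315}} - 463\right) \left(-86\right) = \left(\sqrt{- \frac{1787}{2520}} - 463\right) \left(-86\right) = \left(\frac{i \sqrt{125090}}{420} - 463\right) \left(-86\right) = \left(-463 + \frac{i \sqrt{125090}}{420}\right) \left(-86\right) = 39818 - \frac{43 i \sqrt{125090}}{210}$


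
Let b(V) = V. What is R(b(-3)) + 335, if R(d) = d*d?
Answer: 344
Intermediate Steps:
R(d) = d²
R(b(-3)) + 335 = (-3)² + 335 = 9 + 335 = 344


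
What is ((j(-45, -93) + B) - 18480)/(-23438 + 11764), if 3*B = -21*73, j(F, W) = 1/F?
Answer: 427298/262665 ≈ 1.6268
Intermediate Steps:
B = -511 (B = (-21*73)/3 = (1/3)*(-1533) = -511)
((j(-45, -93) + B) - 18480)/(-23438 + 11764) = ((1/(-45) - 511) - 18480)/(-23438 + 11764) = ((-1/45 - 511) - 18480)/(-11674) = (-22996/45 - 18480)*(-1/11674) = -854596/45*(-1/11674) = 427298/262665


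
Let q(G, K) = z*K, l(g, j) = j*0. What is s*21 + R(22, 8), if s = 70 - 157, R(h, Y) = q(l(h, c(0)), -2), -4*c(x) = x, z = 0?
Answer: -1827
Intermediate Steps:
c(x) = -x/4
l(g, j) = 0
q(G, K) = 0 (q(G, K) = 0*K = 0)
R(h, Y) = 0
s = -87
s*21 + R(22, 8) = -87*21 + 0 = -1827 + 0 = -1827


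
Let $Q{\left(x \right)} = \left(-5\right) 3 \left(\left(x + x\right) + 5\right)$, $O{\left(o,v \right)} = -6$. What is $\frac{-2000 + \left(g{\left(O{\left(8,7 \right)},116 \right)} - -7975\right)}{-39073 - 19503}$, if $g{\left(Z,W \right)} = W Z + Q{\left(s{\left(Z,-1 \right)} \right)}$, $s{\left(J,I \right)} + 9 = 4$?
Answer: $- \frac{2677}{29288} \approx -0.091403$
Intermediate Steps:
$s{\left(J,I \right)} = -5$ ($s{\left(J,I \right)} = -9 + 4 = -5$)
$Q{\left(x \right)} = -75 - 30 x$ ($Q{\left(x \right)} = - 15 \left(2 x + 5\right) = - 15 \left(5 + 2 x\right) = -75 - 30 x$)
$g{\left(Z,W \right)} = 75 + W Z$ ($g{\left(Z,W \right)} = W Z - -75 = W Z + \left(-75 + 150\right) = W Z + 75 = 75 + W Z$)
$\frac{-2000 + \left(g{\left(O{\left(8,7 \right)},116 \right)} - -7975\right)}{-39073 - 19503} = \frac{-2000 + \left(\left(75 + 116 \left(-6\right)\right) - -7975\right)}{-39073 - 19503} = \frac{-2000 + \left(\left(75 - 696\right) + 7975\right)}{-58576} = \left(-2000 + \left(-621 + 7975\right)\right) \left(- \frac{1}{58576}\right) = \left(-2000 + 7354\right) \left(- \frac{1}{58576}\right) = 5354 \left(- \frac{1}{58576}\right) = - \frac{2677}{29288}$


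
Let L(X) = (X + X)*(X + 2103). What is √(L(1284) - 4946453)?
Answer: 11*√31003 ≈ 1936.8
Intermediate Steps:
L(X) = 2*X*(2103 + X) (L(X) = (2*X)*(2103 + X) = 2*X*(2103 + X))
√(L(1284) - 4946453) = √(2*1284*(2103 + 1284) - 4946453) = √(2*1284*3387 - 4946453) = √(8697816 - 4946453) = √3751363 = 11*√31003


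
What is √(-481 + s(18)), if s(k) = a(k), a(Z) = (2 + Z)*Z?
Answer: 11*I ≈ 11.0*I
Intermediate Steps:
a(Z) = Z*(2 + Z)
s(k) = k*(2 + k)
√(-481 + s(18)) = √(-481 + 18*(2 + 18)) = √(-481 + 18*20) = √(-481 + 360) = √(-121) = 11*I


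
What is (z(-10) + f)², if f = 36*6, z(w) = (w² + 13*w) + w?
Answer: 30976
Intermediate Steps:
z(w) = w² + 14*w
f = 216
(z(-10) + f)² = (-10*(14 - 10) + 216)² = (-10*4 + 216)² = (-40 + 216)² = 176² = 30976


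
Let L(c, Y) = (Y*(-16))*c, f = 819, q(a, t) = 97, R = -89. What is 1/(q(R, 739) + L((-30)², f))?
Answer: -1/11793503 ≈ -8.4792e-8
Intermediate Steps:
L(c, Y) = -16*Y*c (L(c, Y) = (-16*Y)*c = -16*Y*c)
1/(q(R, 739) + L((-30)², f)) = 1/(97 - 16*819*(-30)²) = 1/(97 - 16*819*900) = 1/(97 - 11793600) = 1/(-11793503) = -1/11793503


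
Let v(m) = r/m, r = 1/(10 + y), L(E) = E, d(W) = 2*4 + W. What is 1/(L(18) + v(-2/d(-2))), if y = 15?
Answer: 25/447 ≈ 0.055928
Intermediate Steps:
d(W) = 8 + W
r = 1/25 (r = 1/(10 + 15) = 1/25 ≈ 0.040000)
v(m) = 1/(25*m)
1/(L(18) + v(-2/d(-2))) = 1/(18 + 1/(25*((-2/(8 - 2))))) = 1/(18 + 1/(25*((-2/6)))) = 1/(18 + 1/(25*((-2*1/6)))) = 1/(18 + 1/(25*(-1/3))) = 1/(18 + (1/25)*(-3)) = 1/(18 - 3/25) = 1/(447/25) = 25/447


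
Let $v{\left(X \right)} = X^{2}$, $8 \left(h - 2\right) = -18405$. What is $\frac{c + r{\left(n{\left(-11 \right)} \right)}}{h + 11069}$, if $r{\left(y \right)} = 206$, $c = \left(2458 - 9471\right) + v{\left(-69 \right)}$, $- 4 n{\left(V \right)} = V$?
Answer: $- \frac{16368}{70163} \approx -0.23329$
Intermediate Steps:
$h = - \frac{18389}{8}$ ($h = 2 + \frac{1}{8} \left(-18405\right) = 2 - \frac{18405}{8} = - \frac{18389}{8} \approx -2298.6$)
$n{\left(V \right)} = - \frac{V}{4}$
$c = -2252$ ($c = \left(2458 - 9471\right) + \left(-69\right)^{2} = \left(2458 - 9471\right) + 4761 = -7013 + 4761 = -2252$)
$\frac{c + r{\left(n{\left(-11 \right)} \right)}}{h + 11069} = \frac{-2252 + 206}{- \frac{18389}{8} + 11069} = - \frac{2046}{\frac{70163}{8}} = \left(-2046\right) \frac{8}{70163} = - \frac{16368}{70163}$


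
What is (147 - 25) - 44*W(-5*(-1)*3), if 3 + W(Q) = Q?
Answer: -406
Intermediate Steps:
W(Q) = -3 + Q
(147 - 25) - 44*W(-5*(-1)*3) = (147 - 25) - 44*(-3 - 5*(-1)*3) = 122 - 44*(-3 + 5*3) = 122 - 44*(-3 + 15) = 122 - 44*12 = 122 - 528 = -406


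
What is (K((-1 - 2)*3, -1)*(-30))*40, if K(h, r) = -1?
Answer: 1200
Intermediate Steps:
(K((-1 - 2)*3, -1)*(-30))*40 = -1*(-30)*40 = 30*40 = 1200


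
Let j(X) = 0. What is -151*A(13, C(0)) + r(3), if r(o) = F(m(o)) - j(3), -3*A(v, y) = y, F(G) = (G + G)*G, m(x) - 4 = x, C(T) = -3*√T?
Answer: 98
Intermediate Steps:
m(x) = 4 + x
F(G) = 2*G² (F(G) = (2*G)*G = 2*G²)
A(v, y) = -y/3
r(o) = 2*(4 + o)² (r(o) = 2*(4 + o)² - 1*0 = 2*(4 + o)² + 0 = 2*(4 + o)²)
-151*A(13, C(0)) + r(3) = -(-151)*(-3*√0)/3 + 2*(4 + 3)² = -(-151)*(-3*0)/3 + 2*7² = -(-151)*0/3 + 2*49 = -151*0 + 98 = 0 + 98 = 98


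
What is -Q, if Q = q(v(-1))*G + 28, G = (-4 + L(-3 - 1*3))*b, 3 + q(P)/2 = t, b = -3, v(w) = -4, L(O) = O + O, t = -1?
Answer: 356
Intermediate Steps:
L(O) = 2*O
q(P) = -8 (q(P) = -6 + 2*(-1) = -6 - 2 = -8)
G = 48 (G = (-4 + 2*(-3 - 1*3))*(-3) = (-4 + 2*(-3 - 3))*(-3) = (-4 + 2*(-6))*(-3) = (-4 - 12)*(-3) = -16*(-3) = 48)
Q = -356 (Q = -8*48 + 28 = -384 + 28 = -356)
-Q = -1*(-356) = 356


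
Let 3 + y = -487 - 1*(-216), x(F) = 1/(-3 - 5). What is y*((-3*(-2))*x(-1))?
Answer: 411/2 ≈ 205.50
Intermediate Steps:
x(F) = -1/8 (x(F) = 1/(-8) = -1/8)
y = -274 (y = -3 + (-487 - 1*(-216)) = -3 + (-487 + 216) = -3 - 271 = -274)
y*((-3*(-2))*x(-1)) = -274*(-3*(-2))*(-1)/8 = -1644*(-1)/8 = -274*(-3/4) = 411/2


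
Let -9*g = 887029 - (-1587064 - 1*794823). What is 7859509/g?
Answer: -10105083/466988 ≈ -21.639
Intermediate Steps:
g = -3268916/9 (g = -(887029 - (-1587064 - 1*794823))/9 = -(887029 - (-1587064 - 794823))/9 = -(887029 - 1*(-2381887))/9 = -(887029 + 2381887)/9 = -1/9*3268916 = -3268916/9 ≈ -3.6321e+5)
7859509/g = 7859509/(-3268916/9) = 7859509*(-9/3268916) = -10105083/466988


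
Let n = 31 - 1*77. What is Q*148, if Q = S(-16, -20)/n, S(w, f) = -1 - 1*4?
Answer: 370/23 ≈ 16.087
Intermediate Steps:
S(w, f) = -5 (S(w, f) = -1 - 4 = -5)
n = -46 (n = 31 - 77 = -46)
Q = 5/46 (Q = -5/(-46) = -5*(-1/46) = 5/46 ≈ 0.10870)
Q*148 = (5/46)*148 = 370/23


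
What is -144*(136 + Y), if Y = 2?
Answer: -19872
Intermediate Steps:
-144*(136 + Y) = -144*(136 + 2) = -144*138 = -19872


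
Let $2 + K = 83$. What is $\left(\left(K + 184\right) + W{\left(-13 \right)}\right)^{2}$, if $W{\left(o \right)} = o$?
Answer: $63504$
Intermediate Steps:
$K = 81$ ($K = -2 + 83 = 81$)
$\left(\left(K + 184\right) + W{\left(-13 \right)}\right)^{2} = \left(\left(81 + 184\right) - 13\right)^{2} = \left(265 - 13\right)^{2} = 252^{2} = 63504$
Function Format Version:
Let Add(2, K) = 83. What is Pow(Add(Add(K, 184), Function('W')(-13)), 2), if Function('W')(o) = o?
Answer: 63504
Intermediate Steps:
K = 81 (K = Add(-2, 83) = 81)
Pow(Add(Add(K, 184), Function('W')(-13)), 2) = Pow(Add(Add(81, 184), -13), 2) = Pow(Add(265, -13), 2) = Pow(252, 2) = 63504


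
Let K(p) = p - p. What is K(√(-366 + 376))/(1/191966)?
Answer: 0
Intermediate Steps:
K(p) = 0
K(√(-366 + 376))/(1/191966) = 0/(1/191966) = 0*191966 = 0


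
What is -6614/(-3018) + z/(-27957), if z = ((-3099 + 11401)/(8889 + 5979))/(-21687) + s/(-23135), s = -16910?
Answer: 3284141202102989863/1498587298054953498 ≈ 2.1915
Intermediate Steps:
z = 77890107097/106567185438 (z = ((-3099 + 11401)/(8889 + 5979))/(-21687) - 16910/(-23135) = (8302/14868)*(-1/21687) - 16910*(-1/23135) = (8302*(1/14868))*(-1/21687) + 3382/4627 = (593/1062)*(-1/21687) + 3382/4627 = -593/23031594 + 3382/4627 = 77890107097/106567185438 ≈ 0.73090)
-6614/(-3018) + z/(-27957) = -6614/(-3018) + (77890107097/106567185438)/(-27957) = -6614*(-1/3018) + (77890107097/106567185438)*(-1/27957) = 3307/1509 - 77890107097/2979298803290166 = 3284141202102989863/1498587298054953498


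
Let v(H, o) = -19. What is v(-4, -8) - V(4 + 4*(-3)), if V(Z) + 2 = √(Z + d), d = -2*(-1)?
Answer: -17 - I*√6 ≈ -17.0 - 2.4495*I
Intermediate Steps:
d = 2
V(Z) = -2 + √(2 + Z) (V(Z) = -2 + √(Z + 2) = -2 + √(2 + Z))
v(-4, -8) - V(4 + 4*(-3)) = -19 - (-2 + √(2 + (4 + 4*(-3)))) = -19 - (-2 + √(2 + (4 - 12))) = -19 - (-2 + √(2 - 8)) = -19 - (-2 + √(-6)) = -19 - (-2 + I*√6) = -19 + (2 - I*√6) = -17 - I*√6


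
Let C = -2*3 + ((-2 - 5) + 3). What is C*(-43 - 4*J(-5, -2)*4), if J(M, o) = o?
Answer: 110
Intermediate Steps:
C = -10 (C = -6 + (-7 + 3) = -6 - 4 = -10)
C*(-43 - 4*J(-5, -2)*4) = -10*(-43 - 4*(-2)*4) = -10*(-43 + 8*4) = -10*(-43 + 32) = -10*(-11) = 110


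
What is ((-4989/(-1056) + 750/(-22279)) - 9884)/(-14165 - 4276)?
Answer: 77475597895/144618157728 ≈ 0.53573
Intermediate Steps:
((-4989/(-1056) + 750/(-22279)) - 9884)/(-14165 - 4276) = ((-4989*(-1/1056) + 750*(-1/22279)) - 9884)/(-18441) = ((1663/352 - 750/22279) - 9884)*(-1/18441) = (36785977/7842208 - 9884)*(-1/18441) = -77475597895/7842208*(-1/18441) = 77475597895/144618157728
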